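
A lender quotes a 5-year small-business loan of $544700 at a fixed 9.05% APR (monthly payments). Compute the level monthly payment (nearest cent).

At 9.05% the monthly rate is 0.0075417, so the payment is 544,700 × 0.0075417 / (1 − 1.0075417^−60) = $11,320.30.

$11,320.30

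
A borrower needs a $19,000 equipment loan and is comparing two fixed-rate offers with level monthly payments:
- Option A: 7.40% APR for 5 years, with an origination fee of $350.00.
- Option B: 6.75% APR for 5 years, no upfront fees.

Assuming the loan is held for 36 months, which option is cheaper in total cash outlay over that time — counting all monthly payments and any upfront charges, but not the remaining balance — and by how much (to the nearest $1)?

Option B by $560

Option A: at 7.40% the monthly rate is 0.0061667, so the payment is 19,000 × 0.0061667 / (1 − 1.0061667^−60) = $379.82.
Option B: at 6.75% the monthly rate is 0.0056250, so the payment is 19,000 × 0.0056250 / (1 − 1.0056250^−60) = $373.99.
Over 36 months: Option A costs 36 × $379.82 + $350.00 = $14,023.52; Option B costs 36 × $373.99 = $13,463.64.
Option B is cheaper by $14,023.52 − $13,463.64 = $559.88.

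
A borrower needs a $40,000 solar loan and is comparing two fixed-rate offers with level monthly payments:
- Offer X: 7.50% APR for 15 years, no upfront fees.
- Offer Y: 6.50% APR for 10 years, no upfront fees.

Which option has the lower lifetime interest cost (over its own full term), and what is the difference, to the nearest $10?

Offer Y by $12,240

Offer X: monthly rate = 7.5%/12 = 0.0062500; payment = 40,000 × 0.0062500 / (1 − (1+0.0062500)^−180) = $370.80.
Total interest on Offer X = 180 × $370.80 − $40,000 = $26,744.00.
Offer Y: at 6.50% the monthly rate is 0.0054167, so the payment is 40,000 × 0.0054167 / (1 − 1.0054167^−120) = $454.19.
Total interest on Offer Y = 120 × $454.19 − $40,000 = $14,502.80.
Offer Y is lower by $12,241.20.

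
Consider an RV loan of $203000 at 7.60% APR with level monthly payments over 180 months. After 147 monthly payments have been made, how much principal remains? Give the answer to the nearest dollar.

$56,225

With monthly rate i = 7.6%/12 = 0.0063333, the balance after k of n payments is P · [(1+i)^n − (1+i)^k] / [(1+i)^n − 1].
(1+0.0063333)^180 = 3.11554834 and (1+0.0063333)^147 = 2.52960768, so the balance is 203,000 × (3.11554834 − 2.52960768) / (3.11554834 − 1) = $56,224.65.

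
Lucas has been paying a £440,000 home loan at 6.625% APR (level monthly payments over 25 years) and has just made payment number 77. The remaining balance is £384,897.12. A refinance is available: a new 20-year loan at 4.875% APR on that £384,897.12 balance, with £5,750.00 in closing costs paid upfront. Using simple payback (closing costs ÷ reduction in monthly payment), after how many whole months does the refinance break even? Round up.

Current payment = 440,000 × 6.625%/12 / (1 − (1+0.0055208)^−300) = £3,005.37.
Refinanced payment = 384,897.12 × 0.0040625 / (1 − (1+0.0040625)^−240) = £2,513.65.
Monthly savings = £3,005.37 − £2,513.65 = £491.72.
Break-even = £5,750.00 / £491.72 = 11.69 → 12 months.

12 months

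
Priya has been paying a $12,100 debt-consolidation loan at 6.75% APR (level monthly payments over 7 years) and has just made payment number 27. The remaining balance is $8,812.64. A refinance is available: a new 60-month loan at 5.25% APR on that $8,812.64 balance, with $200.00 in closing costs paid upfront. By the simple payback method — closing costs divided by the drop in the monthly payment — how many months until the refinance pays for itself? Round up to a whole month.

15 months

Current payment = 12,100 × 6.75%/12 / (1 − (1+0.0056250)^−84) = $181.15.
Refinanced payment = 8,812.64 × 0.0043750 / (1 − (1+0.0043750)^−60) = $167.32.
Monthly savings = $181.15 − $167.32 = $13.83.
Break-even = $200.00 / $13.83 = 14.46 → 15 months.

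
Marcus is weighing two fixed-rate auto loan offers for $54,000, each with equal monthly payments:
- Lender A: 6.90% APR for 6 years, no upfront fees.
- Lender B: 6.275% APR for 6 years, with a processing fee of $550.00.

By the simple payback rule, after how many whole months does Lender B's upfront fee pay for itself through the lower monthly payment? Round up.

35 months

Lender A: monthly rate = 6.9%/12 = 0.0057500; payment = 54,000 × 0.0057500 / (1 − (1+0.0057500)^−72) = $918.06.
Lender B: at 6.275% the monthly rate is 0.0052292, so the payment is 54,000 × 0.0052292 / (1 − 1.0052292^−72) = $901.96.
Monthly savings = $918.06 − $901.96 = $16.10.
Break-even = $550.00 / $16.10 = 34.16 → 35 months.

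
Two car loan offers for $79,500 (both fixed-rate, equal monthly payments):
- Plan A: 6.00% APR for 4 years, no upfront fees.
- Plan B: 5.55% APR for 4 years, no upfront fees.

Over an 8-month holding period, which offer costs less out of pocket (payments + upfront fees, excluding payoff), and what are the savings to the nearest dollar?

Plan B by $131

Plan A: monthly rate = 6%/12 = 0.0050000; payment = 79,500 × 0.0050000 / (1 − (1+0.0050000)^−48) = $1,867.06.
Plan B: at 5.55% the monthly rate is 0.0046250, so the payment is 79,500 × 0.0046250 / (1 − 1.0046250^−48) = $1,850.70.
Over 8 months: Plan A costs 8 × $1,867.06 = $14,936.48; Plan B costs 8 × $1,850.70 = $14,805.60.
Plan B is cheaper by $14,936.48 − $14,805.60 = $130.88.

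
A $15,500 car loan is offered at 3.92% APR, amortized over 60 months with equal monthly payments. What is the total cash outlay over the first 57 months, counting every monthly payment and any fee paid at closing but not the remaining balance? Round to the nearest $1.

$16,239

At 3.92% the monthly rate is 0.0032667, so the payment is 15,500 × 0.0032667 / (1 − 1.0032667^−60) = $284.90.
Total outlay = 57 × $284.90 = $16,239.30.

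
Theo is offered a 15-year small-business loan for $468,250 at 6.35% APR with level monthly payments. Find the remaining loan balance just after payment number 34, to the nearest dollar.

$410,209

With monthly rate i = 6.35%/12 = 0.0052917, the balance after k of n payments is P · [(1+i)^n − (1+i)^k] / [(1+i)^n − 1].
(1+0.0052917)^180 = 2.58568044 and (1+0.0052917)^34 = 1.19654987, so the balance is 468,250 × (2.58568044 − 1.19654987) / (2.58568044 − 1) = $410,209.00.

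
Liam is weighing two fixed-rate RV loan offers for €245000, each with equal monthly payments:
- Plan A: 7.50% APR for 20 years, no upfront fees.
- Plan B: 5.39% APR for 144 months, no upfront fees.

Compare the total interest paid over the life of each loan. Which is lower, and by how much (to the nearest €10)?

Plan B by €140,440

Plan A: monthly rate = 7.5%/12 = 0.0062500; payment = 245,000 × 0.0062500 / (1 − (1+0.0062500)^−240) = €1,973.70.
Total interest on Plan A = 240 × €1,973.70 − €245,000 = €228,688.00.
Plan B: monthly rate = 5.39%/12 = 0.0044917; payment = 245,000 × 0.0044917 / (1 − (1+0.0044917)^−144) = €2,314.21.
Total interest on Plan B = 144 × €2,314.21 − €245,000 = €88,246.24.
Plan B is lower by €140,441.76.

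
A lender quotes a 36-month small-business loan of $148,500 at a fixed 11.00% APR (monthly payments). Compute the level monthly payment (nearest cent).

$4,861.70

At 11.00% the monthly rate is 0.0091667, so the payment is 148,500 × 0.0091667 / (1 − 1.0091667^−36) = $4,861.70.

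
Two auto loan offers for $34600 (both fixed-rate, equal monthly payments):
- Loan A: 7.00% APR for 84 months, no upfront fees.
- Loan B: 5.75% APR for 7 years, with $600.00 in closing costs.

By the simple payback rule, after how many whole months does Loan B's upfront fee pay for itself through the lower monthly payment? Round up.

Loan A: at 7.00% the monthly rate is 0.0058333, so the payment is 34,600 × 0.0058333 / (1 − 1.0058333^−84) = $522.21.
Loan B: monthly rate = 5.75%/12 = 0.0047917; payment = 34,600 × 0.0047917 / (1 − (1+0.0047917)^−84) = $501.32.
Monthly savings = $522.21 − $501.32 = $20.89.
Break-even = $600.00 / $20.89 = 28.72 → 29 months.

29 months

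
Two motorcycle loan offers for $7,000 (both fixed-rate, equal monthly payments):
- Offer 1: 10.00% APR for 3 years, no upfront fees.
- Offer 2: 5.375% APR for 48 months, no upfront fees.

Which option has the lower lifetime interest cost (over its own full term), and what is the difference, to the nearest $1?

Offer 1: at 10.00% the monthly rate is 0.0083333, so the payment is 7,000 × 0.0083333 / (1 − 1.0083333^−36) = $225.87.
Total interest on Offer 1 = 36 × $225.87 − $7,000 = $1,131.32.
Offer 2: monthly rate = 5.375%/12 = 0.0044792; payment = 7,000 × 0.0044792 / (1 − (1+0.0044792)^−48) = $162.40.
Total interest on Offer 2 = 48 × $162.40 − $7,000 = $795.20.
Offer 2 is lower by $336.12.

Offer 2 by $336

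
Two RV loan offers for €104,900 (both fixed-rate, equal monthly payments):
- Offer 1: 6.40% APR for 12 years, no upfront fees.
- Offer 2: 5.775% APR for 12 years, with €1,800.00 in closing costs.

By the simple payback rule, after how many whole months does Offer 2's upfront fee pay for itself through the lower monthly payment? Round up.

Offer 1: monthly rate = 6.4%/12 = 0.0053333; payment = 104,900 × 0.0053333 / (1 − (1+0.0053333)^−144) = €1,045.51.
Offer 2: monthly rate = 5.775%/12 = 0.0048125; payment = 104,900 × 0.0048125 / (1 − (1+0.0048125)^−144) = €1,011.49.
Monthly savings = €1,045.51 − €1,011.49 = €34.02.
Break-even = €1,800.00 / €34.02 = 52.91 → 53 months.

53 months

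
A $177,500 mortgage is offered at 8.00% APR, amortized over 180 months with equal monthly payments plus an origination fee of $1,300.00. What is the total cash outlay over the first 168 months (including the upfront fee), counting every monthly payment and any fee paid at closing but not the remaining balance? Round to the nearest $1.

$286,275

At 8.00% the monthly rate is 0.0066667, so the payment is 177,500 × 0.0066667 / (1 − 1.0066667^−180) = $1,696.28.
Total outlay = 168 × $1,696.28 + $1,300.00 = $286,275.04.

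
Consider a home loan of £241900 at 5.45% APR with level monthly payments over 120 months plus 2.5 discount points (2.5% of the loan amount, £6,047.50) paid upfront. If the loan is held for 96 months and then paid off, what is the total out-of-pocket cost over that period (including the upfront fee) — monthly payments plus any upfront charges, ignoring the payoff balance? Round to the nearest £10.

£257,500

Monthly rate = 5.45%/12 = 0.0045417; payment = 241,900 × 0.0045417 / (1 − (1+0.0045417)^−120) = £2,619.26.
Total outlay = 96 × £2,619.26 + £6,047.50 = £257,496.46.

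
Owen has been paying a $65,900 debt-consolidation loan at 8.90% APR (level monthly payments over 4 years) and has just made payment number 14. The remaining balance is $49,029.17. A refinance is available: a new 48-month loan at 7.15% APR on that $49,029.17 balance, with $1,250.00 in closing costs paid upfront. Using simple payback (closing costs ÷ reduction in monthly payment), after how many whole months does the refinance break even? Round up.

Current payment = 65,900 × 8.9%/12 / (1 − (1+0.0074167)^−48) = $1,636.80.
Refinanced payment = 49,029.17 × 0.0059583 / (1 − (1+0.0059583)^−48) = $1,177.48.
Monthly savings = $1,636.80 − $1,177.48 = $459.32.
Break-even = $1,250.00 / $459.32 = 2.72 → 3 months.

3 months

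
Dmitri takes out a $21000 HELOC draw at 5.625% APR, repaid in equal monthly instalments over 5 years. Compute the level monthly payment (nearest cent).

Monthly rate = 5.625%/12 = 0.0046875; payment = 21,000 × 0.0046875 / (1 − (1+0.0046875)^−60) = $402.34.

$402.34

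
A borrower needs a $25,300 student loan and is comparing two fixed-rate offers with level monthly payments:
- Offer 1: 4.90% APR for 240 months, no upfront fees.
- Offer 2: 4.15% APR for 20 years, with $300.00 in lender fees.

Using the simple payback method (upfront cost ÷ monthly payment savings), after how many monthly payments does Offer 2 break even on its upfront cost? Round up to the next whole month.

Offer 1: monthly rate = 4.9%/12 = 0.0040833; payment = 25,300 × 0.0040833 / (1 − (1+0.0040833)^−240) = $165.57.
Offer 2: at 4.15% the monthly rate is 0.0034583, so the payment is 25,300 × 0.0034583 / (1 − 1.0034583^−240) = $155.32.
Monthly savings = $165.57 − $155.32 = $10.25.
Break-even = $300.00 / $10.25 = 29.27 → 30 months.

30 months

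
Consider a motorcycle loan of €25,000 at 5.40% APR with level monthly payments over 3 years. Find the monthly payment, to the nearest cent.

At 5.40% the monthly rate is 0.0045000, so the payment is 25,000 × 0.0045000 / (1 − 1.0045000^−36) = €753.77.

€753.77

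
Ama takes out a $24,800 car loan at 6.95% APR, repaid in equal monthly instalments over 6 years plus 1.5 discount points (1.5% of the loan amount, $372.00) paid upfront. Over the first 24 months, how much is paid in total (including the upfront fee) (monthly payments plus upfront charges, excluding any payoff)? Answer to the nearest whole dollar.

$10,505

Monthly rate = 6.95%/12 = 0.0057917; payment = 24,800 × 0.0057917 / (1 − (1+0.0057917)^−72) = $422.22.
Total outlay = 24 × $422.22 + $372.00 = $10,505.28.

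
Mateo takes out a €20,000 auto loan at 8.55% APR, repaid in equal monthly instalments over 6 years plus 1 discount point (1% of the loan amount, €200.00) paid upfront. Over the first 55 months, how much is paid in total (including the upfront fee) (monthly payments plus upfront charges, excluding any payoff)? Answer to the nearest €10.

Monthly rate = 8.55%/12 = 0.0071250; payment = 20,000 × 0.0071250 / (1 − (1+0.0071250)^−72) = €356.06.
Total outlay = 55 × €356.06 + €200.00 = €19,783.30.

€19,780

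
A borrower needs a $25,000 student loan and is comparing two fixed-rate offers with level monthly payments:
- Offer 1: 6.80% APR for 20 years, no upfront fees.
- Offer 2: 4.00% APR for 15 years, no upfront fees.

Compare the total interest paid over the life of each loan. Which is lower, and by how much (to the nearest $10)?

Offer 2 by $12,510

Offer 1: monthly rate = 6.8%/12 = 0.0056667; payment = 25,000 × 0.0056667 / (1 − (1+0.0056667)^−240) = $190.83.
Total interest on Offer 1 = 240 × $190.83 − $25,000 = $20,799.20.
Offer 2: monthly rate = 4%/12 = 0.0033333; payment = 25,000 × 0.0033333 / (1 − (1+0.0033333)^−180) = $184.92.
Total interest on Offer 2 = 180 × $184.92 − $25,000 = $8,285.60.
Offer 2 is lower by $12,513.60.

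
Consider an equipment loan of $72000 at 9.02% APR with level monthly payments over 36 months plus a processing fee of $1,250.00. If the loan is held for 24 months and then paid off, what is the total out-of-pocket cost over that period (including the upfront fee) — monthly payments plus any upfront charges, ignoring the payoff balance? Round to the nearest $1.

Monthly rate = 9.02%/12 = 0.0075167; payment = 72,000 × 0.0075167 / (1 − (1+0.0075167)^−36) = $2,290.25.
Total outlay = 24 × $2,290.25 + $1,250.00 = $56,216.00.

$56,216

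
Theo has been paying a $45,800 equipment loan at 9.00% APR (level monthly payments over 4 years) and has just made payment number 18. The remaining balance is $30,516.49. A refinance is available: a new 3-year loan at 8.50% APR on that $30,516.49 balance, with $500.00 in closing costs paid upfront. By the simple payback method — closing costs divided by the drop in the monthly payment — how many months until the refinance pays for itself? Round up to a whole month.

3 months

Current payment = 45,800 × 9%/12 / (1 − (1+0.0075000)^−48) = $1,139.73.
Refinanced payment = 30,516.49 × 0.0070833 / (1 − (1+0.0070833)^−36) = $963.33.
Monthly savings = $1,139.73 − $963.33 = $176.40.
Break-even = $500.00 / $176.40 = 2.83 → 3 months.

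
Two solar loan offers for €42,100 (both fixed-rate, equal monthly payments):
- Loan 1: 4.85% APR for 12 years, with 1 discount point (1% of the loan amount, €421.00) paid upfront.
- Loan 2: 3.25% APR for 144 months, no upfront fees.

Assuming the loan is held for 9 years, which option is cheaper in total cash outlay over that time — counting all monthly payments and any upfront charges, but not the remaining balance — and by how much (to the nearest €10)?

Loan 2 by €3,960

Loan 1: at 4.85% the monthly rate is 0.0040417, so the payment is 42,100 × 0.0040417 / (1 − 1.0040417^−144) = €386.22.
Loan 2: at 3.25% the monthly rate is 0.0027083, so the payment is 42,100 × 0.0027083 / (1 − 1.0027083^−144) = €353.46.
Over 108 months: Loan 1 costs 108 × €386.22 + €421.00 = €42,132.76; Loan 2 costs 108 × €353.46 = €38,173.68.
Loan 2 is cheaper by €42,132.76 − €38,173.68 = €3,959.08.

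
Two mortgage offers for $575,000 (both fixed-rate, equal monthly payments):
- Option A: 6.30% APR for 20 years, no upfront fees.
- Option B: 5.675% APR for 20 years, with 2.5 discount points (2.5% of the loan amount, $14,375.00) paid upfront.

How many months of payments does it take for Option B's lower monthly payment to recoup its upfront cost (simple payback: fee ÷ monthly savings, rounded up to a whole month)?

70 months

Option A: monthly rate = 6.3%/12 = 0.0052500; payment = 575,000 × 0.0052500 / (1 − (1+0.0052500)^−240) = $4,219.61.
Option B: monthly rate = 5.675%/12 = 0.0047292; payment = 575,000 × 0.0047292 / (1 − (1+0.0047292)^−240) = $4,012.40.
Monthly savings = $4,219.61 − $4,012.40 = $207.21.
Break-even = $14,375.00 / $207.21 = 69.37 → 70 months.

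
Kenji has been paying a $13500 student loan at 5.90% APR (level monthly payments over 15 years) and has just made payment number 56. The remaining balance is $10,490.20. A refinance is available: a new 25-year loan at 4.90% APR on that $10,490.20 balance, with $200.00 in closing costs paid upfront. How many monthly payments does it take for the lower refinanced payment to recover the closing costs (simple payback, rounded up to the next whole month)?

Current payment = 13,500 × 5.9%/12 / (1 − (1+0.0049167)^−180) = $113.19.
Refinanced payment = 10,490.20 × 0.0040833 / (1 − (1+0.0040833)^−300) = $60.72.
Monthly savings = $113.19 − $60.72 = $52.47.
Break-even = $200.00 / $52.47 = 3.81 → 4 months.

4 months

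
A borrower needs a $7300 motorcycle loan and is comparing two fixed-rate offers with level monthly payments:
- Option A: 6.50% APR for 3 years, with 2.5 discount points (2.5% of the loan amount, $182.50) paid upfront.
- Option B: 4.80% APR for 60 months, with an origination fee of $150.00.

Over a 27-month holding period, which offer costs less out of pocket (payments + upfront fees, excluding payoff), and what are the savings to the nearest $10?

Option A: monthly rate = 6.5%/12 = 0.0054167; payment = 7,300 × 0.0054167 / (1 − (1+0.0054167)^−36) = $223.74.
Option B: monthly rate = 4.8%/12 = 0.0040000; payment = 7,300 × 0.0040000 / (1 − (1+0.0040000)^−60) = $137.09.
Over 27 months: Option A costs 27 × $223.74 + $182.50 = $6,223.48; Option B costs 27 × $137.09 + $150.00 = $3,851.43.
Option B is cheaper by $6,223.48 − $3,851.43 = $2,372.05.

Option B by $2,370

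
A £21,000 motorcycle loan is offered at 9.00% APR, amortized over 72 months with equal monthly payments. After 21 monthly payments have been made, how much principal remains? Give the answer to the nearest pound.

With monthly rate i = 9%/12 = 0.0075000, the balance after k of n payments is P · [(1+i)^n − (1+i)^k] / [(1+i)^n − 1].
(1+0.0075000)^72 = 1.71255271 and (1+0.0075000)^21 = 1.16989302, so the balance is 21,000 × (1.71255271 − 1.16989302) / (1.71255271 − 1) = £15,993.00.

£15,993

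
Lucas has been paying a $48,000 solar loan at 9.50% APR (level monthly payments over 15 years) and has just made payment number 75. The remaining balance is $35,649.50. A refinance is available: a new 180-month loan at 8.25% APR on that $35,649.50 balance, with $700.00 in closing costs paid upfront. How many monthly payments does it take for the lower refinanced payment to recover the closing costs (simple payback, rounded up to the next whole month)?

Current payment = 48,000 × 9.5%/12 / (1 − (1+0.0079167)^−180) = $501.23.
Refinanced payment = 35,649.50 × 0.0068750 / (1 − (1+0.0068750)^−180) = $345.85.
Monthly savings = $501.23 − $345.85 = $155.38.
Break-even = $700.00 / $155.38 = 4.51 → 5 months.

5 months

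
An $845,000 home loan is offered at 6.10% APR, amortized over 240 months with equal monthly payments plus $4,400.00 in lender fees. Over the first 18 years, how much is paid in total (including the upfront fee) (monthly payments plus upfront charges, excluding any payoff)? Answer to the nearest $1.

$1,322,581

Monthly rate = 6.1%/12 = 0.0050833; payment = 845,000 × 0.0050833 / (1 − (1+0.0050833)^−240) = $6,102.69.
Total outlay = 216 × $6,102.69 + $4,400.00 = $1,322,581.04.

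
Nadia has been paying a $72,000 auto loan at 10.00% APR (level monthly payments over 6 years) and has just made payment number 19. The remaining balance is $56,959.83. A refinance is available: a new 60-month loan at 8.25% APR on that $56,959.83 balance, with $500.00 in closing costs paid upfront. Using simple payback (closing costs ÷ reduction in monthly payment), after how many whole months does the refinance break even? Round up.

Current payment = 72,000 × 10%/12 / (1 − (1+0.0083333)^−72) = $1,333.86.
Refinanced payment = 56,959.83 × 0.0068750 / (1 − (1+0.0068750)^−60) = $1,161.77.
Monthly savings = $1,333.86 − $1,161.77 = $172.09.
Break-even = $500.00 / $172.09 = 2.91 → 3 months.

3 months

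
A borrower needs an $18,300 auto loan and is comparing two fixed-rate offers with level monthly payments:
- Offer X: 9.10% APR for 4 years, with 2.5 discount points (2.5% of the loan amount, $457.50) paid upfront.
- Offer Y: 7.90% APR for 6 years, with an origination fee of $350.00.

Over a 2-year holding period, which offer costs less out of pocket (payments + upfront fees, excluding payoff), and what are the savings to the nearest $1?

Offer X: monthly rate = 9.1%/12 = 0.0075833; payment = 18,300 × 0.0075833 / (1 − (1+0.0075833)^−48) = $456.27.
Offer Y: at 7.90% the monthly rate is 0.0065833, so the payment is 18,300 × 0.0065833 / (1 − 1.0065833^−72) = $319.97.
Over 24 months: Offer X costs 24 × $456.27 + $457.50 = $11,407.98; Offer Y costs 24 × $319.97 + $350.00 = $8,029.28.
Offer Y is cheaper by $11,407.98 − $8,029.28 = $3,378.70.

Offer Y by $3,379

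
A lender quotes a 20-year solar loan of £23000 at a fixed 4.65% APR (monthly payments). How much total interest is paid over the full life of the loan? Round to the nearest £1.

£12,371

At 4.65% the monthly rate is 0.0038750, so the payment is 23,000 × 0.0038750 / (1 − 1.0038750^−240) = £147.38.
Total paid = 240 × £147.38 = £35,371.20; interest = £35,371.20 − £23,000 = £12,371.20.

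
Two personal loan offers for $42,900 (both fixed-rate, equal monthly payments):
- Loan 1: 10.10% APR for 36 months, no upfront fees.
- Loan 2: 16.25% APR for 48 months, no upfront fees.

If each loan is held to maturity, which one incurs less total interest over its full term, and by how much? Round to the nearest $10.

Loan 1: at 10.10% the monthly rate is 0.0084167, so the payment is 42,900 × 0.0084167 / (1 − 1.0084167^−36) = $1,386.28.
Total interest on Loan 1 = 36 × $1,386.28 − $42,900 = $7,006.08.
Loan 2: monthly rate = 16.25%/12 = 0.0135417; payment = 42,900 × 0.0135417 / (1 − (1+0.0135417)^−48) = $1,221.30.
Total interest on Loan 2 = 48 × $1,221.30 − $42,900 = $15,722.40.
Loan 1 is lower by $8,716.32.

Loan 1 by $8,720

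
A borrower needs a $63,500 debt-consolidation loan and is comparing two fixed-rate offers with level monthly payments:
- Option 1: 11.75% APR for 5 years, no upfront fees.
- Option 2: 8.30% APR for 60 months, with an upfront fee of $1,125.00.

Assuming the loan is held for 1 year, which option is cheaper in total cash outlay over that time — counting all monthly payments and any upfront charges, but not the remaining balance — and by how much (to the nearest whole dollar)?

Option 2 by $169

Option 1: at 11.75% the monthly rate is 0.0097917, so the payment is 63,500 × 0.0097917 / (1 − 1.0097917^−60) = $1,404.51.
Option 2: monthly rate = 8.3%/12 = 0.0069167; payment = 63,500 × 0.0069167 / (1 − (1+0.0069167)^−60) = $1,296.69.
Over 12 months: Option 1 costs 12 × $1,404.51 = $16,854.12; Option 2 costs 12 × $1,296.69 + $1,125.00 = $16,685.28.
Option 2 is cheaper by $16,854.12 − $16,685.28 = $168.84.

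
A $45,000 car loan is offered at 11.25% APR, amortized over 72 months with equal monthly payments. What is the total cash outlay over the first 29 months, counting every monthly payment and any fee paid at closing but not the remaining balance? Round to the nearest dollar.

$25,007

Monthly rate = 11.25%/12 = 0.0093750; payment = 45,000 × 0.0093750 / (1 − (1+0.0093750)^−72) = $862.31.
Total outlay = 29 × $862.31 = $25,006.99.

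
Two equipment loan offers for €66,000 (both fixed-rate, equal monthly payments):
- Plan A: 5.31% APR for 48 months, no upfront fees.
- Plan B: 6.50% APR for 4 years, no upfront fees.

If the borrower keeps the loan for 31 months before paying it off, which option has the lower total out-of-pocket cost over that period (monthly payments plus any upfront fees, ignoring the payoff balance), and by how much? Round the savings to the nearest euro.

Plan A: monthly rate = 5.31%/12 = 0.0044250; payment = 66,000 × 0.0044250 / (1 − (1+0.0044250)^−48) = €1,529.22.
Plan B: at 6.50% the monthly rate is 0.0054167, so the payment is 66,000 × 0.0054167 / (1 − 1.0054167^−48) = €1,565.19.
Over 31 months: Plan A costs 31 × €1,529.22 = €47,405.82; Plan B costs 31 × €1,565.19 = €48,520.89.
Plan A is cheaper by €48,520.89 − €47,405.82 = €1,115.07.

Plan A by €1,115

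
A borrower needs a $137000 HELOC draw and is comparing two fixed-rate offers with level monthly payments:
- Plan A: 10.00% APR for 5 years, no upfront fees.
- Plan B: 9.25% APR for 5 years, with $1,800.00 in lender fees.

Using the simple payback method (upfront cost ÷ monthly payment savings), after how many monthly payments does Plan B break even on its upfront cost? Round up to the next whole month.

Plan A: at 10.00% the monthly rate is 0.0083333, so the payment is 137,000 × 0.0083333 / (1 − 1.0083333^−60) = $2,910.85.
Plan B: at 9.25% the monthly rate is 0.0077083, so the payment is 137,000 × 0.0077083 / (1 − 1.0077083^−60) = $2,860.55.
Monthly savings = $2,910.85 − $2,860.55 = $50.30.
Break-even = $1,800.00 / $50.30 = 35.79 → 36 months.

36 months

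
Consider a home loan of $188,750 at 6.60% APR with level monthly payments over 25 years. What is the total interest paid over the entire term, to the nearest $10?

At 6.60% the monthly rate is 0.0055000, so the payment is 188,750 × 0.0055000 / (1 − 1.0055000^−300) = $1,286.27.
Total paid = 300 × $1,286.27 = $385,881.00; interest = $385,881.00 − $188,750 = $197,131.00.

$197,130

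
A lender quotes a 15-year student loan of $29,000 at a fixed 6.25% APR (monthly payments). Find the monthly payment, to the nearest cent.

At 6.25% the monthly rate is 0.0052083, so the payment is 29,000 × 0.0052083 / (1 − 1.0052083^−180) = $248.65.

$248.65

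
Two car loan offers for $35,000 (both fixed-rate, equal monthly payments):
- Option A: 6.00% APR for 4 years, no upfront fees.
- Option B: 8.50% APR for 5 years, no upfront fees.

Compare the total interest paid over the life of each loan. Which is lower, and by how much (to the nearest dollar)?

Option A by $3,630

Option A: monthly rate = 6%/12 = 0.0050000; payment = 35,000 × 0.0050000 / (1 − (1+0.0050000)^−48) = $821.98.
Total interest on Option A = 48 × $821.98 − $35,000 = $4,455.04.
Option B: at 8.50% the monthly rate is 0.0070833, so the payment is 35,000 × 0.0070833 / (1 − 1.0070833^−60) = $718.08.
Total interest on Option B = 60 × $718.08 − $35,000 = $8,084.80.
Option A is lower by $3,629.76.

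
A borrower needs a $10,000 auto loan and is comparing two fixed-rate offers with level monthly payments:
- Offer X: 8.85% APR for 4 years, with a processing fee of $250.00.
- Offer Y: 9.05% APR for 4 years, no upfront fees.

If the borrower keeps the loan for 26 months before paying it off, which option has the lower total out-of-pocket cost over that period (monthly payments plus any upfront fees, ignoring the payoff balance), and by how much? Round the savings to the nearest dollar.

Offer X: at 8.85% the monthly rate is 0.0073750, so the payment is 10,000 × 0.0073750 / (1 − 1.0073750^−48) = $248.14.
Offer Y: at 9.05% the monthly rate is 0.0075417, so the payment is 10,000 × 0.0075417 / (1 − 1.0075417^−48) = $249.09.
Over 26 months: Offer X costs 26 × $248.14 + $250.00 = $6,701.64; Offer Y costs 26 × $249.09 = $6,476.34.
Offer Y is cheaper by $6,701.64 − $6,476.34 = $225.30.

Offer Y by $225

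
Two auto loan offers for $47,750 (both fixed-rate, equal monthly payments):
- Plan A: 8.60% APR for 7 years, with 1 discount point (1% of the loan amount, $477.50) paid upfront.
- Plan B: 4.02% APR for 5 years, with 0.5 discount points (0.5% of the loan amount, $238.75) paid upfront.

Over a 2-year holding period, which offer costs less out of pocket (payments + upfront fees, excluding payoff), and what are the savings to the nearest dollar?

Plan A by $2,671

Plan A: monthly rate = 8.6%/12 = 0.0071667; payment = 47,750 × 0.0071667 / (1 − (1+0.0071667)^−84) = $758.60.
Plan B: monthly rate = 4.02%/12 = 0.0033500; payment = 47,750 × 0.0033500 / (1 − (1+0.0033500)^−60) = $879.82.
Over 24 months: Plan A costs 24 × $758.60 + $477.50 = $18,683.90; Plan B costs 24 × $879.82 + $238.75 = $21,354.43.
Plan A is cheaper by $21,354.43 − $18,683.90 = $2,670.53.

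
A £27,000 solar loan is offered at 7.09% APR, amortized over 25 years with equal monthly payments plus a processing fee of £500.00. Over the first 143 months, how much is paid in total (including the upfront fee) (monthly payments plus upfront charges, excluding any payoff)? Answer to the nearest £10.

At 7.09% the monthly rate is 0.0059083, so the payment is 27,000 × 0.0059083 / (1 − 1.0059083^−300) = £192.38.
Total outlay = 143 × £192.38 + £500.00 = £28,010.34.

£28,010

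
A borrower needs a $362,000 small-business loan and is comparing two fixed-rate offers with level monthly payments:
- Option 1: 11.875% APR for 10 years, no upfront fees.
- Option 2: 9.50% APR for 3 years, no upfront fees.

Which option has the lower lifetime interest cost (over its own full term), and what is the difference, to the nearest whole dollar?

Option 2 by $202,649

Option 1: at 11.875% the monthly rate is 0.0098958, so the payment is 362,000 × 0.0098958 / (1 − 1.0098958^−120) = $5,167.52.
Total interest on Option 1 = 120 × $5,167.52 − $362,000 = $258,102.40.
Option 2: at 9.50% the monthly rate is 0.0079167, so the payment is 362,000 × 0.0079167 / (1 − 1.0079167^−36) = $11,595.93.
Total interest on Option 2 = 36 × $11,595.93 − $362,000 = $55,453.48.
Option 2 is lower by $202,648.92.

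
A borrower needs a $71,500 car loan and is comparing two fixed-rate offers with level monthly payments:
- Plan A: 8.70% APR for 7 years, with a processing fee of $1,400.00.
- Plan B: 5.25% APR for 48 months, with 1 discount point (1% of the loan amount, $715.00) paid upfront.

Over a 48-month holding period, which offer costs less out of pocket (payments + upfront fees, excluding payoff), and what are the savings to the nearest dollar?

Plan A by $24,044

Plan A: at 8.70% the monthly rate is 0.0072500, so the payment is 71,500 × 0.0072500 / (1 − 1.0072500^−84) = $1,139.51.
Plan B: at 5.25% the monthly rate is 0.0043750, so the payment is 71,500 × 0.0043750 / (1 − 1.0043750^−48) = $1,654.70.
Over 48 months: Plan A costs 48 × $1,139.51 + $1,400.00 = $56,096.48; Plan B costs 48 × $1,654.70 + $715.00 = $80,140.60.
Plan A is cheaper by $80,140.60 − $56,096.48 = $24,044.12.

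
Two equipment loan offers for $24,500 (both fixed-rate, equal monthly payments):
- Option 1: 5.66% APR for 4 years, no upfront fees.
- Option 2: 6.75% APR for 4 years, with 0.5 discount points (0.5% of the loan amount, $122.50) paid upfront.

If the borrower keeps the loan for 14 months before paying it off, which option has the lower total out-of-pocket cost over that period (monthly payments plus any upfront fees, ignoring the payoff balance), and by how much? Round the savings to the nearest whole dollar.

Option 1 by $294

Option 1: at 5.66% the monthly rate is 0.0047167, so the payment is 24,500 × 0.0047167 / (1 − 1.0047167^−48) = $571.57.
Option 2: at 6.75% the monthly rate is 0.0056250, so the payment is 24,500 × 0.0056250 / (1 − 1.0056250^−48) = $583.85.
Over 14 months: Option 1 costs 14 × $571.57 = $8,001.98; Option 2 costs 14 × $583.85 + $122.50 = $8,296.40.
Option 1 is cheaper by $8,296.40 − $8,001.98 = $294.42.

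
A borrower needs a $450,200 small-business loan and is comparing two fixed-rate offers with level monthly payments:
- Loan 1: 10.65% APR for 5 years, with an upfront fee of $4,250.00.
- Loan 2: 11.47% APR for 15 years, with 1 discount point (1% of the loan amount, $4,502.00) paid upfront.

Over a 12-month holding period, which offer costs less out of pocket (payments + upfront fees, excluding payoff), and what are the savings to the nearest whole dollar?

Loan 1: at 10.65% the monthly rate is 0.0088750, so the payment is 450,200 × 0.0088750 / (1 − 1.0088750^−60) = $9,710.04.
Loan 2: monthly rate = 11.47%/12 = 0.0095583; payment = 450,200 × 0.0095583 / (1 − (1+0.0095583)^−180) = $5,250.61.
Over 12 months: Loan 1 costs 12 × $9,710.04 + $4,250.00 = $120,770.48; Loan 2 costs 12 × $5,250.61 + $4,502.00 = $67,509.32.
Loan 2 is cheaper by $120,770.48 − $67,509.32 = $53,261.16.

Loan 2 by $53,261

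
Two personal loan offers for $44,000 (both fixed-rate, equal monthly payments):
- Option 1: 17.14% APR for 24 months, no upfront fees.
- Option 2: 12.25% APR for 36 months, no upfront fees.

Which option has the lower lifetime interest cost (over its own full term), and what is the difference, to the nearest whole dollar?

Option 1 by $519

Option 1: monthly rate = 17.14%/12 = 0.0142833; payment = 44,000 × 0.0142833 / (1 − (1+0.0142833)^−24) = $2,178.42.
Total interest on Option 1 = 24 × $2,178.42 − $44,000 = $8,282.08.
Option 2: monthly rate = 12.25%/12 = 0.0102083; payment = 44,000 × 0.0102083 / (1 − (1+0.0102083)^−36) = $1,466.69.
Total interest on Option 2 = 36 × $1,466.69 − $44,000 = $8,800.84.
Option 1 is lower by $518.76.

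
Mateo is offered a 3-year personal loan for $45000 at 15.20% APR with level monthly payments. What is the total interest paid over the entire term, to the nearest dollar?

$11,317

At 15.20% the monthly rate is 0.0126667, so the payment is 45,000 × 0.0126667 / (1 − 1.0126667^−36) = $1,564.35.
Total paid = 36 × $1,564.35 = $56,316.60; interest = $56,316.60 − $45,000 = $11,316.60.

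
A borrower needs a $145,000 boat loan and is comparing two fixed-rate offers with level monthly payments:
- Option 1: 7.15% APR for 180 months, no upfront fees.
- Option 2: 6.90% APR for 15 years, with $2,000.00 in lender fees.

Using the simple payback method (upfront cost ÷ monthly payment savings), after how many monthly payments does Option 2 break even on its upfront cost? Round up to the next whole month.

99 months

Option 1: monthly rate = 7.15%/12 = 0.0059583; payment = 145,000 × 0.0059583 / (1 − (1+0.0059583)^−180) = $1,315.49.
Option 2: monthly rate = 6.9%/12 = 0.0057500; payment = 145,000 × 0.0057500 / (1 − (1+0.0057500)^−180) = $1,295.21.
Monthly savings = $1,315.49 − $1,295.21 = $20.28.
Break-even = $2,000.00 / $20.28 = 98.62 → 99 months.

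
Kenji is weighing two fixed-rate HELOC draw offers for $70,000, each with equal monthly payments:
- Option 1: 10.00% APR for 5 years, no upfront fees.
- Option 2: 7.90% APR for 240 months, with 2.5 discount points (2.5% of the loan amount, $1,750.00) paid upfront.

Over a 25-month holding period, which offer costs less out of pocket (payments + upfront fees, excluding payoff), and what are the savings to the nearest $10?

Option 2 by $20,900

Option 1: monthly rate = 10%/12 = 0.0083333; payment = 70,000 × 0.0083333 / (1 − (1+0.0083333)^−60) = $1,487.29.
Option 2: monthly rate = 7.9%/12 = 0.0065833; payment = 70,000 × 0.0065833 / (1 − (1+0.0065833)^−240) = $581.16.
Over 25 months: Option 1 costs 25 × $1,487.29 = $37,182.25; Option 2 costs 25 × $581.16 + $1,750.00 = $16,279.00.
Option 2 is cheaper by $37,182.25 − $16,279.00 = $20,903.25.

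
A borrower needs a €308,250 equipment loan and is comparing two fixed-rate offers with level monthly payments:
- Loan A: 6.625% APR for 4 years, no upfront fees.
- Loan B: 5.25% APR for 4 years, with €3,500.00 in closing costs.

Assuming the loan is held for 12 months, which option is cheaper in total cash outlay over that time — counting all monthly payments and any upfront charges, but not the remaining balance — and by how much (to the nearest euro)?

Loan A: monthly rate = 6.625%/12 = 0.0055208; payment = 308,250 × 0.0055208 / (1 − (1+0.0055208)^−48) = €7,327.92.
Loan B: at 5.25% the monthly rate is 0.0043750, so the payment is 308,250 × 0.0043750 / (1 − 1.0043750^−48) = €7,133.74.
Over 12 months: Loan A costs 12 × €7,327.92 = €87,935.04; Loan B costs 12 × €7,133.74 + €3,500.00 = €89,104.88.
Loan A is cheaper by €89,104.88 − €87,935.04 = €1,169.84.

Loan A by €1,170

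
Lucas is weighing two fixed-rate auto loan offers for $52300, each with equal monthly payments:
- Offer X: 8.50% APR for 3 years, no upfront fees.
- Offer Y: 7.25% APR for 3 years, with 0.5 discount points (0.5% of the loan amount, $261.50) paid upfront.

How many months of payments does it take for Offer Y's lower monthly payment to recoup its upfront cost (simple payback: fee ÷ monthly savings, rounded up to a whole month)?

Offer X: at 8.50% the monthly rate is 0.0070833, so the payment is 52,300 × 0.0070833 / (1 − 1.0070833^−36) = $1,650.98.
Offer Y: monthly rate = 7.25%/12 = 0.0060417; payment = 52,300 × 0.0060417 / (1 − (1+0.0060417)^−36) = $1,620.86.
Monthly savings = $1,650.98 − $1,620.86 = $30.12.
Break-even = $261.50 / $30.12 = 8.68 → 9 months.

9 months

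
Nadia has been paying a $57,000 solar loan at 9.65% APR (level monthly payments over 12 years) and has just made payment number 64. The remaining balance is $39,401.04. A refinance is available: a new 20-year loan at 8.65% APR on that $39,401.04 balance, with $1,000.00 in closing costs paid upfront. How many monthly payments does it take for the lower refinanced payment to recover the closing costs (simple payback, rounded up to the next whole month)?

Current payment = 57,000 × 9.65%/12 / (1 − (1+0.0080417)^−144) = $669.72.
Refinanced payment = 39,401.04 × 0.0072083 / (1 − (1+0.0072083)^−240) = $345.68.
Monthly savings = $669.72 − $345.68 = $324.04.
Break-even = $1,000.00 / $324.04 = 3.09 → 4 months.

4 months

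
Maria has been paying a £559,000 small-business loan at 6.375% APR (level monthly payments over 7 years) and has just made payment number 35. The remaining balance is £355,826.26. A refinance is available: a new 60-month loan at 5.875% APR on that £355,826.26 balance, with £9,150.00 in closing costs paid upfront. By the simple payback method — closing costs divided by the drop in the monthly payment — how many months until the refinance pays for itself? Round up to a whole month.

7 months

Current payment = 559,000 × 6.375%/12 / (1 − (1+0.0053125)^−84) = £8,267.05.
Refinanced payment = 355,826.26 × 0.0048958 / (1 − (1+0.0048958)^−60) = £6,858.46.
Monthly savings = £8,267.05 − £6,858.46 = £1,408.59.
Break-even = £9,150.00 / £1,408.59 = 6.50 → 7 months.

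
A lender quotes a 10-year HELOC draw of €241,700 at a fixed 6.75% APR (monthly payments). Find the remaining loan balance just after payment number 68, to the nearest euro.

With monthly rate i = 6.75%/12 = 0.0056250, the balance after k of n payments is P · [(1+i)^n − (1+i)^k] / [(1+i)^n − 1].
(1+0.0056250)^120 = 1.96032182 and (1+0.0056250)^68 = 1.46437457, so the balance is 241,700 × (1.96032182 − 1.46437457) / (1.96032182 − 1) = €124,823.21.

€124,823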